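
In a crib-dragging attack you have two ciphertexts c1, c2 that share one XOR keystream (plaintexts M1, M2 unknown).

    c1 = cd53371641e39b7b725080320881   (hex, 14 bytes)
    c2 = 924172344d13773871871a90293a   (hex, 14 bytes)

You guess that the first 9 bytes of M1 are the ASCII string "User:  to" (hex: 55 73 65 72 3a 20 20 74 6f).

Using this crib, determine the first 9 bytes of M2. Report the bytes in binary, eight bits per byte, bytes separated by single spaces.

First, c1 ⊕ c2 = (M1 ⊕ K) ⊕ (M2 ⊕ K) = M1 ⊕ M2, so the key drops out. Then M2 = (M1 ⊕ M2) ⊕ M1 over the first 9 bytes.
byte 0: (cd ⊕ 92) ⊕ 55 = 5f ⊕ 55 = 0a
byte 1: (53 ⊕ 41) ⊕ 73 = 12 ⊕ 73 = 61
byte 2: (37 ⊕ 72) ⊕ 65 = 45 ⊕ 65 = 20
byte 3: (16 ⊕ 34) ⊕ 72 = 22 ⊕ 72 = 50
byte 4: (41 ⊕ 4d) ⊕ 3a = 0c ⊕ 3a = 36
byte 5: (e3 ⊕ 13) ⊕ 20 = f0 ⊕ 20 = d0
byte 6: (9b ⊕ 77) ⊕ 20 = ec ⊕ 20 = cc
byte 7: (7b ⊕ 38) ⊕ 74 = 43 ⊕ 74 = 37
byte 8: (72 ⊕ 71) ⊕ 6f = 03 ⊕ 6f = 6c

00001010 01100001 00100000 01010000 00110110 11010000 11001100 00110111 01101100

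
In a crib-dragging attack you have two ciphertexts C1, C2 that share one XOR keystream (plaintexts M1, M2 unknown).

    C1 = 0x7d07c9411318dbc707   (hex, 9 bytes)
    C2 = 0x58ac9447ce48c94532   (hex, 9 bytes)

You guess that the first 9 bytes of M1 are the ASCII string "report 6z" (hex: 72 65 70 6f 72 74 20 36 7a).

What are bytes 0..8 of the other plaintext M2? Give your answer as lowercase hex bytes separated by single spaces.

First, C1 ⊕ C2 = (M1 ⊕ K) ⊕ (M2 ⊕ K) = M1 ⊕ M2, so the key drops out. Then M2 = (M1 ⊕ M2) ⊕ M1 over the first 9 bytes.
byte 0: (7d XOR 58) XOR 72 = 25 XOR 72 = 57
byte 1: (07 XOR ac) XOR 65 = ab XOR 65 = ce
byte 2: (c9 XOR 94) XOR 70 = 5d XOR 70 = 2d
byte 3: (41 XOR 47) XOR 6f = 06 XOR 6f = 69
byte 4: (13 XOR ce) XOR 72 = dd XOR 72 = af
byte 5: (18 XOR 48) XOR 74 = 50 XOR 74 = 24
byte 6: (db XOR c9) XOR 20 = 12 XOR 20 = 32
byte 7: (c7 XOR 45) XOR 36 = 82 XOR 36 = b4
byte 8: (07 XOR 32) XOR 7a = 35 XOR 7a = 4f

57 ce 2d 69 af 24 32 b4 4f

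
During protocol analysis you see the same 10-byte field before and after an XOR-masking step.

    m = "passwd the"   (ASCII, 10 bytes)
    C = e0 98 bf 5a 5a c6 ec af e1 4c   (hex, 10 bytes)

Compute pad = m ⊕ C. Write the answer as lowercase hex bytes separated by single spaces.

90 f9 cc 29 2d a2 cc db 89 29

Since C = m ⊕ pad, XORing both sides with m gives pad = m ⊕ C.
byte 0: 112 ⊕ 224 = 144
byte 1:  97 ⊕ 152 = 249
byte 2: 115 ⊕ 191 = 204
byte 3: 115 ⊕  90 =  41
byte 4: 119 ⊕  90 =  45
byte 5: 100 ⊕ 198 = 162
byte 6:  32 ⊕ 236 = 204
byte 7: 116 ⊕ 175 = 219
byte 8: 104 ⊕ 225 = 137
byte 9: 101 ⊕  76 =  41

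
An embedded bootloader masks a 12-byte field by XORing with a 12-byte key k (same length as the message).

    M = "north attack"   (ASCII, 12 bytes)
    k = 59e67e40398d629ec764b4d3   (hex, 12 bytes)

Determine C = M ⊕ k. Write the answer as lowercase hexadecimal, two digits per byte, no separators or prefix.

37890c3451ad03eab305d7b8

XOR is its own inverse, so applying the key byte-wise gives the result directly.
6e ⊕ 59 = 37
6f ⊕ e6 = 89
72 ⊕ 7e = 0c
74 ⊕ 40 = 34
68 ⊕ 39 = 51
20 ⊕ 8d = ad
61 ⊕ 62 = 03
74 ⊕ 9e = ea
74 ⊕ c7 = b3
61 ⊕ 64 = 05
63 ⊕ b4 = d7
6b ⊕ d3 = b8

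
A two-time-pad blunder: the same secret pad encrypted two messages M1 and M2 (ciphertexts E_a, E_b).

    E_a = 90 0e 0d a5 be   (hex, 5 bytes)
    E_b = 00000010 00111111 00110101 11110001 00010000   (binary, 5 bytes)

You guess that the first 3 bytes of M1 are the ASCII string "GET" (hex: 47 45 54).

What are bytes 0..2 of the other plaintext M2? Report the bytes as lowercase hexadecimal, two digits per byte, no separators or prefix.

First, E_a ⊕ E_b = (M1 ⊕ K) ⊕ (M2 ⊕ K) = M1 ⊕ M2, so the key drops out. Then M2 = (M1 ⊕ M2) ⊕ M1 over the first 3 bytes.
byte 0: (90 XOR 02) XOR 47 = 92 XOR 47 = d5
byte 1: (0e XOR 3f) XOR 45 = 31 XOR 45 = 74
byte 2: (0d XOR 35) XOR 54 = 38 XOR 54 = 6c

d5746c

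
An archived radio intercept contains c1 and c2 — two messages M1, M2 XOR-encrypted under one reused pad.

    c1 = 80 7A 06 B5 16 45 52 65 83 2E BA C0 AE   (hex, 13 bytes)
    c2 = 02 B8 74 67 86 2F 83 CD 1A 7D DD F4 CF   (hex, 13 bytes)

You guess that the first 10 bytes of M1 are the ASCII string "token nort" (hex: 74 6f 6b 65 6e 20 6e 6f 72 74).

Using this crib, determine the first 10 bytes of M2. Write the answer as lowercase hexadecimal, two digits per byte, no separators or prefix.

First, c1 ⊕ c2 = (M1 ⊕ K) ⊕ (M2 ⊕ K) = M1 ⊕ M2, so the key drops out. Then M2 = (M1 ⊕ M2) ⊕ M1 over the first 10 bytes.
byte 0: (80 xor 02) xor 74 = 82 xor 74 = f6
byte 1: (7a xor b8) xor 6f = c2 xor 6f = ad
byte 2: (06 xor 74) xor 6b = 72 xor 6b = 19
byte 3: (b5 xor 67) xor 65 = d2 xor 65 = b7
byte 4: (16 xor 86) xor 6e = 90 xor 6e = fe
byte 5: (45 xor 2f) xor 20 = 6a xor 20 = 4a
byte 6: (52 xor 83) xor 6e = d1 xor 6e = bf
byte 7: (65 xor cd) xor 6f = a8 xor 6f = c7
byte 8: (83 xor 1a) xor 72 = 99 xor 72 = eb
byte 9: (2e xor 7d) xor 74 = 53 xor 74 = 27

f6ad19b7fe4abfc7eb27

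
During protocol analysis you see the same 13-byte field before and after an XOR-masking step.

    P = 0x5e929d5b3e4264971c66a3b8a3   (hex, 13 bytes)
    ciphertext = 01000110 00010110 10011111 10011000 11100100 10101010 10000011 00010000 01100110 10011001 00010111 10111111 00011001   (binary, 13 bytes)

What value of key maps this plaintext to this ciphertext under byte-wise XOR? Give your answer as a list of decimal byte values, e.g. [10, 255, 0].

Since ciphertext = P ⊕ key, XORing both sides with P gives key = P ⊕ ciphertext.
byte 0: 01011110 ⊕ 01000110 = 00011000
byte 1: 10010010 ⊕ 00010110 = 10000100
byte 2: 10011101 ⊕ 10011111 = 00000010
byte 3: 01011011 ⊕ 10011000 = 11000011
byte 4: 00111110 ⊕ 11100100 = 11011010
byte 5: 01000010 ⊕ 10101010 = 11101000
byte 6: 01100100 ⊕ 10000011 = 11100111
byte 7: 10010111 ⊕ 00010000 = 10000111
byte 8: 00011100 ⊕ 01100110 = 01111010
byte 9: 01100110 ⊕ 10011001 = 11111111
byte 10: 10100011 ⊕ 00010111 = 10110100
byte 11: 10111000 ⊕ 10111111 = 00000111
byte 12: 10100011 ⊕ 00011001 = 10111010

[24, 132, 2, 195, 218, 232, 231, 135, 122, 255, 180, 7, 186]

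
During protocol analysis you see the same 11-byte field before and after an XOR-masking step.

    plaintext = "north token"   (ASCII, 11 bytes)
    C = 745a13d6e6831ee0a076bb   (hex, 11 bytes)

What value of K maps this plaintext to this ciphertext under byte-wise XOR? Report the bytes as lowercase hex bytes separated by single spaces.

Since C = plaintext ⊕ K, XORing both sides with plaintext gives K = plaintext ⊕ C.
110 ^ 116 =  26
111 ^  90 =  53
114 ^  19 =  97
116 ^ 214 = 162
104 ^ 230 = 142
 32 ^ 131 = 163
116 ^  30 = 106
111 ^ 224 = 143
107 ^ 160 = 203
101 ^ 118 =  19
110 ^ 187 = 213

1a 35 61 a2 8e a3 6a 8f cb 13 d5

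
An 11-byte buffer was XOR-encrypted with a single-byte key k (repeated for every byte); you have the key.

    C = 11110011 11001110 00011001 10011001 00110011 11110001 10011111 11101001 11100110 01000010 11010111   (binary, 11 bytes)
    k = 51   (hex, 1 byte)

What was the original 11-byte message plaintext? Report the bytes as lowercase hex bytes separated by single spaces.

The 1-byte key repeats, so the effective keystream is 51 51 51 51 51 51 51 51 51 51 51.
byte 0: f3 ⊕ 51 = a2
byte 1: ce ⊕ 51 = 9f
byte 2: 19 ⊕ 51 = 48
byte 3: 99 ⊕ 51 = c8
byte 4: 33 ⊕ 51 = 62
byte 5: f1 ⊕ 51 = a0
byte 6: 9f ⊕ 51 = ce
byte 7: e9 ⊕ 51 = b8
byte 8: e6 ⊕ 51 = b7
byte 9: 42 ⊕ 51 = 13
byte 10: d7 ⊕ 51 = 86

a2 9f 48 c8 62 a0 ce b8 b7 13 86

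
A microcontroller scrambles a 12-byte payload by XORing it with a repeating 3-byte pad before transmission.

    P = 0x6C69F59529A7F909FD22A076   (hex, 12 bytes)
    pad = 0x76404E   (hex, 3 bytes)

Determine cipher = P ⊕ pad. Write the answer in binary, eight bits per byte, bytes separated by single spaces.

00011010 00101001 10111011 11100011 01101001 11101001 10001111 01001001 10110011 01010100 11100000 00111000

The 3-byte key repeats, so the effective keystream is 76 40 4e 76 40 4e 76 40 4e 76 40 4e.
byte 0: 6c ^ 76 = 1a
byte 1: 69 ^ 40 = 29
byte 2: f5 ^ 4e = bb
byte 3: 95 ^ 76 = e3
byte 4: 29 ^ 40 = 69
byte 5: a7 ^ 4e = e9
byte 6: f9 ^ 76 = 8f
byte 7: 09 ^ 40 = 49
byte 8: fd ^ 4e = b3
byte 9: 22 ^ 76 = 54
byte 10: a0 ^ 40 = e0
byte 11: 76 ^ 4e = 38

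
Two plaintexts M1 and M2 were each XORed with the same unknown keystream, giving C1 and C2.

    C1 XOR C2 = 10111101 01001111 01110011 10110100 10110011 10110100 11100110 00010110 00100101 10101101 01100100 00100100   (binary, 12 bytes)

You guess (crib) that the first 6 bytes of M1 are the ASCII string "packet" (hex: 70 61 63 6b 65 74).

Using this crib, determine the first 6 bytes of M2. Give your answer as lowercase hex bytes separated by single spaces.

cd 2e 10 df d6 c0

Since C1 ⊕ C2 = M1 ⊕ M2, XORing with the guessed M1 bytes yields the corresponding M2 bytes: M2 = (C1 ⊕ C2) ⊕ M1.
bd xor 70 = cd
4f xor 61 = 2e
73 xor 63 = 10
b4 xor 6b = df
b3 xor 65 = d6
b4 xor 74 = c0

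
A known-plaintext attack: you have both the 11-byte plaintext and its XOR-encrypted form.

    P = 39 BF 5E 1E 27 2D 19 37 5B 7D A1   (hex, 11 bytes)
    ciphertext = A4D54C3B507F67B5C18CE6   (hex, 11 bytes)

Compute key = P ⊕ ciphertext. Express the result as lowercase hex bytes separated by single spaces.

Since ciphertext = P ⊕ key, XORing both sides with P gives key = P ⊕ ciphertext.
 57 ⊕ 164 = 157
191 ⊕ 213 = 106
 94 ⊕  76 =  18
 30 ⊕  59 =  37
 39 ⊕  80 = 119
 45 ⊕ 127 =  82
 25 ⊕ 103 = 126
 55 ⊕ 181 = 130
 91 ⊕ 193 = 154
125 ⊕ 140 = 241
161 ⊕ 230 =  71

9d 6a 12 25 77 52 7e 82 9a f1 47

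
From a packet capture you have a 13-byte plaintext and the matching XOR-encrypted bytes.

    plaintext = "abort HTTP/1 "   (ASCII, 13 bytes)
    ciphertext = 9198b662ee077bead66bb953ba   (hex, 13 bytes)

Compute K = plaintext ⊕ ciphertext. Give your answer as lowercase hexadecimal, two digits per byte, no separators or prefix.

Since ciphertext = plaintext ⊕ K, XORing both sides with plaintext gives K = plaintext ⊕ ciphertext.
61 ⊕ 91 = f0
62 ⊕ 98 = fa
6f ⊕ b6 = d9
72 ⊕ 62 = 10
74 ⊕ ee = 9a
20 ⊕ 07 = 27
48 ⊕ 7b = 33
54 ⊕ ea = be
54 ⊕ d6 = 82
50 ⊕ 6b = 3b
2f ⊕ b9 = 96
31 ⊕ 53 = 62
20 ⊕ ba = 9a

f0fad9109a2733be823b96629a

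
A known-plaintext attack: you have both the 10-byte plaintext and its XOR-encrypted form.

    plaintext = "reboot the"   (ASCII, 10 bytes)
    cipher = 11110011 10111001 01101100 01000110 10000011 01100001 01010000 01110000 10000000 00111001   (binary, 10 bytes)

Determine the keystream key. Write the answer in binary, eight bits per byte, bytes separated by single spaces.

10000001 11011100 00001110 00101001 11101100 00010101 01110000 00000100 11101000 01011100

Since cipher = plaintext ⊕ key, XORing both sides with plaintext gives key = plaintext ⊕ cipher.
72 xor f3 = 81
65 xor b9 = dc
62 xor 6c = 0e
6f xor 46 = 29
6f xor 83 = ec
74 xor 61 = 15
20 xor 50 = 70
74 xor 70 = 04
68 xor 80 = e8
65 xor 39 = 5c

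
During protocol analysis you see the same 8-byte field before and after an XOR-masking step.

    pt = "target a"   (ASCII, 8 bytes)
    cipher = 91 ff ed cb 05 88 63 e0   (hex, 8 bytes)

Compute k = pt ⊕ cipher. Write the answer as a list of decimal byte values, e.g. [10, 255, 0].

[229, 158, 159, 172, 96, 252, 67, 129]

Since cipher = pt ⊕ k, XORing both sides with pt gives k = pt ⊕ cipher.
byte 0: 116 ^ 145 = 229
byte 1:  97 ^ 255 = 158
byte 2: 114 ^ 237 = 159
byte 3: 103 ^ 203 = 172
byte 4: 101 ^   5 =  96
byte 5: 116 ^ 136 = 252
byte 6:  32 ^  99 =  67
byte 7:  97 ^ 224 = 129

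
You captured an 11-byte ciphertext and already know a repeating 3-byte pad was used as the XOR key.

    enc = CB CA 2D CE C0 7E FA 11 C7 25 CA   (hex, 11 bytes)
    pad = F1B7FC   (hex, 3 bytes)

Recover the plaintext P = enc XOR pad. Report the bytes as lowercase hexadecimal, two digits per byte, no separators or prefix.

The 3-byte key repeats, so the effective keystream is f1 b7 fc f1 b7 fc f1 b7 fc f1 b7.
byte 0: 203 ⊕ 241 =  58
byte 1: 202 ⊕ 183 = 125
byte 2:  45 ⊕ 252 = 209
byte 3: 206 ⊕ 241 =  63
byte 4: 192 ⊕ 183 = 119
byte 5: 126 ⊕ 252 = 130
byte 6: 250 ⊕ 241 =  11
byte 7:  17 ⊕ 183 = 166
byte 8: 199 ⊕ 252 =  59
byte 9:  37 ⊕ 241 = 212
byte 10: 202 ⊕ 183 = 125

3a7dd13f77820ba63bd47d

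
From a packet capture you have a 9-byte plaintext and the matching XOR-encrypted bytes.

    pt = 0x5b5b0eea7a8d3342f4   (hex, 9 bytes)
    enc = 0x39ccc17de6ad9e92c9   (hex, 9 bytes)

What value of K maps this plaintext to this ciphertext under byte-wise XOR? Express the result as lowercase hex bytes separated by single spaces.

Since enc = pt ⊕ K, XORing both sides with pt gives K = pt ⊕ enc.
 91 xor  57 =  98
 91 xor 204 = 151
 14 xor 193 = 207
234 xor 125 = 151
122 xor 230 = 156
141 xor 173 =  32
 51 xor 158 = 173
 66 xor 146 = 208
244 xor 201 =  61

62 97 cf 97 9c 20 ad d0 3d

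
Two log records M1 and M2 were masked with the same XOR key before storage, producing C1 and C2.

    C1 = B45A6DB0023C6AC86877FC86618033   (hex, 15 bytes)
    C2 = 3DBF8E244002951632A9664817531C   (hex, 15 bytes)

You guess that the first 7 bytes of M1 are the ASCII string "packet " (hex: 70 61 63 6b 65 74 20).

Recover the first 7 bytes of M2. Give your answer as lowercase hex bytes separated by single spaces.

First, C1 ⊕ C2 = (M1 ⊕ K) ⊕ (M2 ⊕ K) = M1 ⊕ M2, so the key drops out. Then M2 = (M1 ⊕ M2) ⊕ M1 over the first 7 bytes.
byte 0: (b4 xor 3d) xor 70 = 89 xor 70 = f9
byte 1: (5a xor bf) xor 61 = e5 xor 61 = 84
byte 2: (6d xor 8e) xor 63 = e3 xor 63 = 80
byte 3: (b0 xor 24) xor 6b = 94 xor 6b = ff
byte 4: (02 xor 40) xor 65 = 42 xor 65 = 27
byte 5: (3c xor 02) xor 74 = 3e xor 74 = 4a
byte 6: (6a xor 95) xor 20 = ff xor 20 = df

f9 84 80 ff 27 4a df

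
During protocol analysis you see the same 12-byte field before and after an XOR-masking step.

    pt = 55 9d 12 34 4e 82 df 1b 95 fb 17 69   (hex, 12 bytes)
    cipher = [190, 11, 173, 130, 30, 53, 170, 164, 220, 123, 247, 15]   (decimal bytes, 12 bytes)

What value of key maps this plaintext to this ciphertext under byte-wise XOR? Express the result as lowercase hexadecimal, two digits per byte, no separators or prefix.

Since cipher = pt ⊕ key, XORing both sides with pt gives key = pt ⊕ cipher.
55 xor be = eb
9d xor 0b = 96
12 xor ad = bf
34 xor 82 = b6
4e xor 1e = 50
82 xor 35 = b7
df xor aa = 75
1b xor a4 = bf
95 xor dc = 49
fb xor 7b = 80
17 xor f7 = e0
69 xor 0f = 66

eb96bfb650b775bf4980e066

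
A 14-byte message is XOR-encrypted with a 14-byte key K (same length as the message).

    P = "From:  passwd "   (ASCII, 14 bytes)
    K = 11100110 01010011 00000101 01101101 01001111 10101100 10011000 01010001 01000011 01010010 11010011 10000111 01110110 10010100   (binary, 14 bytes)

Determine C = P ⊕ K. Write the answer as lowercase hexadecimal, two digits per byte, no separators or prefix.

a0216a00758cb8212221a0f012b4

XOR is its own inverse, so applying the key byte-wise gives the result directly.
byte 0: 46 ⊕ e6 = a0
byte 1: 72 ⊕ 53 = 21
byte 2: 6f ⊕ 05 = 6a
byte 3: 6d ⊕ 6d = 00
byte 4: 3a ⊕ 4f = 75
byte 5: 20 ⊕ ac = 8c
byte 6: 20 ⊕ 98 = b8
byte 7: 70 ⊕ 51 = 21
byte 8: 61 ⊕ 43 = 22
byte 9: 73 ⊕ 52 = 21
byte 10: 73 ⊕ d3 = a0
byte 11: 77 ⊕ 87 = f0
byte 12: 64 ⊕ 76 = 12
byte 13: 20 ⊕ 94 = b4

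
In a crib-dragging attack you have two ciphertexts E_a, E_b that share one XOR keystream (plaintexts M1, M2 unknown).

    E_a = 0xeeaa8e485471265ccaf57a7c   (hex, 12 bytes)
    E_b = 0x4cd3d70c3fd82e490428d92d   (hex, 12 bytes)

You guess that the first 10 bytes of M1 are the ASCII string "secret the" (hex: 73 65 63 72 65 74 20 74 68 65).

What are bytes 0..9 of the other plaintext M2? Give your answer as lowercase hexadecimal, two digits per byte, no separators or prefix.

d11c3a360edd2861a6b8

First, E_a ⊕ E_b = (M1 ⊕ K) ⊕ (M2 ⊕ K) = M1 ⊕ M2, so the key drops out. Then M2 = (M1 ⊕ M2) ⊕ M1 over the first 10 bytes.
byte 0: (ee ^ 4c) ^ 73 = a2 ^ 73 = d1
byte 1: (aa ^ d3) ^ 65 = 79 ^ 65 = 1c
byte 2: (8e ^ d7) ^ 63 = 59 ^ 63 = 3a
byte 3: (48 ^ 0c) ^ 72 = 44 ^ 72 = 36
byte 4: (54 ^ 3f) ^ 65 = 6b ^ 65 = 0e
byte 5: (71 ^ d8) ^ 74 = a9 ^ 74 = dd
byte 6: (26 ^ 2e) ^ 20 = 08 ^ 20 = 28
byte 7: (5c ^ 49) ^ 74 = 15 ^ 74 = 61
byte 8: (ca ^ 04) ^ 68 = ce ^ 68 = a6
byte 9: (f5 ^ 28) ^ 65 = dd ^ 65 = b8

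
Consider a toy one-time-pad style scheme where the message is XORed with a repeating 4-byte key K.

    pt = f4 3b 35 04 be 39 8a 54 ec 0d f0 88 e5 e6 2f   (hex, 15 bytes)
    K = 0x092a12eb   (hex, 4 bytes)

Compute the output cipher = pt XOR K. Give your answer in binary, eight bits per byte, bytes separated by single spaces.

11111101 00010001 00100111 11101111 10110111 00010011 10011000 10111111 11100101 00100111 11100010 01100011 11101100 11001100 00111101

The 4-byte key repeats, so the effective keystream is 09 2a 12 eb 09 2a 12 eb 09 2a 12 eb 09 2a 12.
byte 0: f4 XOR 09 = fd
byte 1: 3b XOR 2a = 11
byte 2: 35 XOR 12 = 27
byte 3: 04 XOR eb = ef
byte 4: be XOR 09 = b7
byte 5: 39 XOR 2a = 13
byte 6: 8a XOR 12 = 98
byte 7: 54 XOR eb = bf
byte 8: ec XOR 09 = e5
byte 9: 0d XOR 2a = 27
byte 10: f0 XOR 12 = e2
byte 11: 88 XOR eb = 63
byte 12: e5 XOR 09 = ec
byte 13: e6 XOR 2a = cc
byte 14: 2f XOR 12 = 3d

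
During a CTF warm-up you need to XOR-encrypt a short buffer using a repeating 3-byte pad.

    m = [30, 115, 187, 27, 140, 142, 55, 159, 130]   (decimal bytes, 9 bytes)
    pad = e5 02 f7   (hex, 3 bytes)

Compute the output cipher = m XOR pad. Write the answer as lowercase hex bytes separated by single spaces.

The 3-byte key repeats, so the effective keystream is e5 02 f7 e5 02 f7 e5 02 f7.
byte 0: 00011110 ⊕ 11100101 = 11111011
byte 1: 01110011 ⊕ 00000010 = 01110001
byte 2: 10111011 ⊕ 11110111 = 01001100
byte 3: 00011011 ⊕ 11100101 = 11111110
byte 4: 10001100 ⊕ 00000010 = 10001110
byte 5: 10001110 ⊕ 11110111 = 01111001
byte 6: 00110111 ⊕ 11100101 = 11010010
byte 7: 10011111 ⊕ 00000010 = 10011101
byte 8: 10000010 ⊕ 11110111 = 01110101

fb 71 4c fe 8e 79 d2 9d 75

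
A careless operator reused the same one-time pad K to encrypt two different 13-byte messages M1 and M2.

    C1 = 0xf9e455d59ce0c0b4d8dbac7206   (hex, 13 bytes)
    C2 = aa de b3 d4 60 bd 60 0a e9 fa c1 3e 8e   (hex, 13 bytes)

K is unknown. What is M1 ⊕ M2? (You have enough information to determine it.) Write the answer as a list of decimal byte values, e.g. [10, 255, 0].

C1 ⊕ C2 = (M1 ⊕ K) ⊕ (M2 ⊕ K) = M1 ⊕ M2 — the shared key cancels under XOR.
byte 0: 11111001 XOR 10101010 = 01010011
byte 1: 11100100 XOR 11011110 = 00111010
byte 2: 01010101 XOR 10110011 = 11100110
byte 3: 11010101 XOR 11010100 = 00000001
byte 4: 10011100 XOR 01100000 = 11111100
byte 5: 11100000 XOR 10111101 = 01011101
byte 6: 11000000 XOR 01100000 = 10100000
byte 7: 10110100 XOR 00001010 = 10111110
byte 8: 11011000 XOR 11101001 = 00110001
byte 9: 11011011 XOR 11111010 = 00100001
byte 10: 10101100 XOR 11000001 = 01101101
byte 11: 01110010 XOR 00111110 = 01001100
byte 12: 00000110 XOR 10001110 = 10001000

[83, 58, 230, 1, 252, 93, 160, 190, 49, 33, 109, 76, 136]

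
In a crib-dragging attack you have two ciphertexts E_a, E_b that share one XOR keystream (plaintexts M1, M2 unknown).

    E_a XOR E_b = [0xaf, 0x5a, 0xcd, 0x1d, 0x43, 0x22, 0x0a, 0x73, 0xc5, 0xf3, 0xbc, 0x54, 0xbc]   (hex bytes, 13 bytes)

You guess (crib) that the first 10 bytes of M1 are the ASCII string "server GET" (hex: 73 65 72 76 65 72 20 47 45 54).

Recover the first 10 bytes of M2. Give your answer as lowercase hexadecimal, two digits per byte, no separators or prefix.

dc3fbf6b26502a3480a7

Since E_a ⊕ E_b = M1 ⊕ M2, XORing with the guessed M1 bytes yields the corresponding M2 bytes: M2 = (E_a ⊕ E_b) ⊕ M1.
af XOR 73 = dc
5a XOR 65 = 3f
cd XOR 72 = bf
1d XOR 76 = 6b
43 XOR 65 = 26
22 XOR 72 = 50
0a XOR 20 = 2a
73 XOR 47 = 34
c5 XOR 45 = 80
f3 XOR 54 = a7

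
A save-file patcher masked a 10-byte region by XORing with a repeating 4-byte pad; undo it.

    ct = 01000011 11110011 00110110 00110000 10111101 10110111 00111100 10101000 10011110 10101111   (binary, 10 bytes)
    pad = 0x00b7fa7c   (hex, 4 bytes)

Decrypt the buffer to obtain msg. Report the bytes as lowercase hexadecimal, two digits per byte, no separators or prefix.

4344cc4cbd00c6d49e18

The 4-byte key repeats, so the effective keystream is 00 b7 fa 7c 00 b7 fa 7c 00 b7.
byte 0: 43 XOR 00 = 43
byte 1: f3 XOR b7 = 44
byte 2: 36 XOR fa = cc
byte 3: 30 XOR 7c = 4c
byte 4: bd XOR 00 = bd
byte 5: b7 XOR b7 = 00
byte 6: 3c XOR fa = c6
byte 7: a8 XOR 7c = d4
byte 8: 9e XOR 00 = 9e
byte 9: af XOR b7 = 18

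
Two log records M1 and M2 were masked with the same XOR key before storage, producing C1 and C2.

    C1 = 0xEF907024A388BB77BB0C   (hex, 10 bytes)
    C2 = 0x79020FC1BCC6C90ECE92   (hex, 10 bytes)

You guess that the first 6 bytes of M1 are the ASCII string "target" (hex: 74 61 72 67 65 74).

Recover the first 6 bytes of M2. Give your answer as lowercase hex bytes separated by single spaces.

First, C1 ⊕ C2 = (M1 ⊕ K) ⊕ (M2 ⊕ K) = M1 ⊕ M2, so the key drops out. Then M2 = (M1 ⊕ M2) ⊕ M1 over the first 6 bytes.
byte 0: (ef xor 79) xor 74 = 96 xor 74 = e2
byte 1: (90 xor 02) xor 61 = 92 xor 61 = f3
byte 2: (70 xor 0f) xor 72 = 7f xor 72 = 0d
byte 3: (24 xor c1) xor 67 = e5 xor 67 = 82
byte 4: (a3 xor bc) xor 65 = 1f xor 65 = 7a
byte 5: (88 xor c6) xor 74 = 4e xor 74 = 3a

e2 f3 0d 82 7a 3a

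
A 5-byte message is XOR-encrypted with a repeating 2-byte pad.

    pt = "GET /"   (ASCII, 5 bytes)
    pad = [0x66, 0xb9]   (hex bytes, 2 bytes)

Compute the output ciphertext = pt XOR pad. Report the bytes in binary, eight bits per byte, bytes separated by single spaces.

The 2-byte key repeats, so the effective keystream is 66 b9 66 b9 66.
byte 0: 47 xor 66 = 21
byte 1: 45 xor b9 = fc
byte 2: 54 xor 66 = 32
byte 3: 20 xor b9 = 99
byte 4: 2f xor 66 = 49

00100001 11111100 00110010 10011001 01001001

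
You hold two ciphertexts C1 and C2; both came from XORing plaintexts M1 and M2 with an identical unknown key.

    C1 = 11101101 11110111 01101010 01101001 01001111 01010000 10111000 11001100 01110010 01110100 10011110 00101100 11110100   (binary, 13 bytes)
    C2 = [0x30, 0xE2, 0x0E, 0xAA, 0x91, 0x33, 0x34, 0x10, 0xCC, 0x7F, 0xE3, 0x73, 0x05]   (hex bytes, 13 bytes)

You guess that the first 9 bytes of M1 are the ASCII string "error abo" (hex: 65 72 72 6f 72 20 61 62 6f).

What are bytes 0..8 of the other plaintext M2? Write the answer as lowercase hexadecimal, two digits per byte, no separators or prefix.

b86716acac43edbed1

First, C1 ⊕ C2 = (M1 ⊕ K) ⊕ (M2 ⊕ K) = M1 ⊕ M2, so the key drops out. Then M2 = (M1 ⊕ M2) ⊕ M1 over the first 9 bytes.
byte 0: (ed XOR 30) XOR 65 = dd XOR 65 = b8
byte 1: (f7 XOR e2) XOR 72 = 15 XOR 72 = 67
byte 2: (6a XOR 0e) XOR 72 = 64 XOR 72 = 16
byte 3: (69 XOR aa) XOR 6f = c3 XOR 6f = ac
byte 4: (4f XOR 91) XOR 72 = de XOR 72 = ac
byte 5: (50 XOR 33) XOR 20 = 63 XOR 20 = 43
byte 6: (b8 XOR 34) XOR 61 = 8c XOR 61 = ed
byte 7: (cc XOR 10) XOR 62 = dc XOR 62 = be
byte 8: (72 XOR cc) XOR 6f = be XOR 6f = d1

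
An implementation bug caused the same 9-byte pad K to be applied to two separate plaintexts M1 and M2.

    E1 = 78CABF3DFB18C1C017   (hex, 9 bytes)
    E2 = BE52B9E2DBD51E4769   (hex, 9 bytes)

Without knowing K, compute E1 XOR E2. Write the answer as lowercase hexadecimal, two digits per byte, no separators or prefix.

E1 ⊕ E2 = (M1 ⊕ K) ⊕ (M2 ⊕ K) = M1 ⊕ M2 — the shared key cancels under XOR.
byte 0: 01111000 xor 10111110 = 11000110
byte 1: 11001010 xor 01010010 = 10011000
byte 2: 10111111 xor 10111001 = 00000110
byte 3: 00111101 xor 11100010 = 11011111
byte 4: 11111011 xor 11011011 = 00100000
byte 5: 00011000 xor 11010101 = 11001101
byte 6: 11000001 xor 00011110 = 11011111
byte 7: 11000000 xor 01000111 = 10000111
byte 8: 00010111 xor 01101001 = 01111110

c69806df20cddf877e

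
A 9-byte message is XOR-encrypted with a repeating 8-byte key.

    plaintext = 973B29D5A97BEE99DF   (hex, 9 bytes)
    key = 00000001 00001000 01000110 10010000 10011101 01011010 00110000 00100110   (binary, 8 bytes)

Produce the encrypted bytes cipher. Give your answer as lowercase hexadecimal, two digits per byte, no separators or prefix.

The 8-byte key repeats, so the effective keystream is 01 08 46 90 9d 5a 30 26 01.
byte 0: 151 XOR   1 = 150
byte 1:  59 XOR   8 =  51
byte 2:  41 XOR  70 = 111
byte 3: 213 XOR 144 =  69
byte 4: 169 XOR 157 =  52
byte 5: 123 XOR  90 =  33
byte 6: 238 XOR  48 = 222
byte 7: 153 XOR  38 = 191
byte 8: 223 XOR   1 = 222

96336f453421debfde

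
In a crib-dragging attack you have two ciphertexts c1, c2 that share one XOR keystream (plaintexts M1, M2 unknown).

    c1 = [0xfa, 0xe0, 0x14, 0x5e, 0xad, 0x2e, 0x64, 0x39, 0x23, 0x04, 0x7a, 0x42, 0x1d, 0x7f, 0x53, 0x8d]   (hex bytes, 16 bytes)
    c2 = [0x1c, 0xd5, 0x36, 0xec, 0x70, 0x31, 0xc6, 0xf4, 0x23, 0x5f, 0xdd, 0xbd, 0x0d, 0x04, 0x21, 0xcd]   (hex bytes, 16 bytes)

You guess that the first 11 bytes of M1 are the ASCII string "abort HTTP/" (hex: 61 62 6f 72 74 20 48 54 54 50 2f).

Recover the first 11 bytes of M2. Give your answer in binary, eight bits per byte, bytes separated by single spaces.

First, c1 ⊕ c2 = (M1 ⊕ K) ⊕ (M2 ⊕ K) = M1 ⊕ M2, so the key drops out. Then M2 = (M1 ⊕ M2) ⊕ M1 over the first 11 bytes.
byte 0: (fa XOR 1c) XOR 61 = e6 XOR 61 = 87
byte 1: (e0 XOR d5) XOR 62 = 35 XOR 62 = 57
byte 2: (14 XOR 36) XOR 6f = 22 XOR 6f = 4d
byte 3: (5e XOR ec) XOR 72 = b2 XOR 72 = c0
byte 4: (ad XOR 70) XOR 74 = dd XOR 74 = a9
byte 5: (2e XOR 31) XOR 20 = 1f XOR 20 = 3f
byte 6: (64 XOR c6) XOR 48 = a2 XOR 48 = ea
byte 7: (39 XOR f4) XOR 54 = cd XOR 54 = 99
byte 8: (23 XOR 23) XOR 54 = 00 XOR 54 = 54
byte 9: (04 XOR 5f) XOR 50 = 5b XOR 50 = 0b
byte 10: (7a XOR dd) XOR 2f = a7 XOR 2f = 88

10000111 01010111 01001101 11000000 10101001 00111111 11101010 10011001 01010100 00001011 10001000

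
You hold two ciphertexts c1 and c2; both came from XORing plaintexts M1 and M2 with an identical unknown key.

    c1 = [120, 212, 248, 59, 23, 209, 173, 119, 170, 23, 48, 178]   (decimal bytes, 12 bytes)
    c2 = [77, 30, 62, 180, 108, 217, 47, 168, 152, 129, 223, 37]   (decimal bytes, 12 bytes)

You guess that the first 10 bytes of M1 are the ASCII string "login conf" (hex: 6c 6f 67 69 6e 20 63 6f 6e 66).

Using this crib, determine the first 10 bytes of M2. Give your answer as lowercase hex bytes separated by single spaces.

First, c1 ⊕ c2 = (M1 ⊕ K) ⊕ (M2 ⊕ K) = M1 ⊕ M2, so the key drops out. Then M2 = (M1 ⊕ M2) ⊕ M1 over the first 10 bytes.
byte 0: (78 ⊕ 4d) ⊕ 6c = 35 ⊕ 6c = 59
byte 1: (d4 ⊕ 1e) ⊕ 6f = ca ⊕ 6f = a5
byte 2: (f8 ⊕ 3e) ⊕ 67 = c6 ⊕ 67 = a1
byte 3: (3b ⊕ b4) ⊕ 69 = 8f ⊕ 69 = e6
byte 4: (17 ⊕ 6c) ⊕ 6e = 7b ⊕ 6e = 15
byte 5: (d1 ⊕ d9) ⊕ 20 = 08 ⊕ 20 = 28
byte 6: (ad ⊕ 2f) ⊕ 63 = 82 ⊕ 63 = e1
byte 7: (77 ⊕ a8) ⊕ 6f = df ⊕ 6f = b0
byte 8: (aa ⊕ 98) ⊕ 6e = 32 ⊕ 6e = 5c
byte 9: (17 ⊕ 81) ⊕ 66 = 96 ⊕ 66 = f0

59 a5 a1 e6 15 28 e1 b0 5c f0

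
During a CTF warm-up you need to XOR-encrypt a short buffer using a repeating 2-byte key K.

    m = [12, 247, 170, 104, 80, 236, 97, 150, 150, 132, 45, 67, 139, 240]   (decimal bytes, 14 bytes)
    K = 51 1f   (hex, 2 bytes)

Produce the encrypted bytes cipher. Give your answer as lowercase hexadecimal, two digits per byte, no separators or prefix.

The 2-byte key repeats, so the effective keystream is 51 1f 51 1f 51 1f 51 1f 51 1f 51 1f 51 1f.
byte 0: 0c xor 51 = 5d
byte 1: f7 xor 1f = e8
byte 2: aa xor 51 = fb
byte 3: 68 xor 1f = 77
byte 4: 50 xor 51 = 01
byte 5: ec xor 1f = f3
byte 6: 61 xor 51 = 30
byte 7: 96 xor 1f = 89
byte 8: 96 xor 51 = c7
byte 9: 84 xor 1f = 9b
byte 10: 2d xor 51 = 7c
byte 11: 43 xor 1f = 5c
byte 12: 8b xor 51 = da
byte 13: f0 xor 1f = ef

5de8fb7701f33089c79b7c5cdaef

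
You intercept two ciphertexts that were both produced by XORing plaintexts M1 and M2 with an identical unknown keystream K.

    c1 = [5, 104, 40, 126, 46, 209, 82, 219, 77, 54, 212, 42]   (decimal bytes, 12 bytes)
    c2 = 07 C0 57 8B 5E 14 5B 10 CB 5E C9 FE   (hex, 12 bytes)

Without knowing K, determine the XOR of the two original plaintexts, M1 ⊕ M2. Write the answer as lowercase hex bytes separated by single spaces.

02 a8 7f f5 70 c5 09 cb 86 68 1d d4

c1 ⊕ c2 = (M1 ⊕ K) ⊕ (M2 ⊕ K) = M1 ⊕ M2 — the shared key cancels under XOR.
00000101 xor 00000111 = 00000010
01101000 xor 11000000 = 10101000
00101000 xor 01010111 = 01111111
01111110 xor 10001011 = 11110101
00101110 xor 01011110 = 01110000
11010001 xor 00010100 = 11000101
01010010 xor 01011011 = 00001001
11011011 xor 00010000 = 11001011
01001101 xor 11001011 = 10000110
00110110 xor 01011110 = 01101000
11010100 xor 11001001 = 00011101
00101010 xor 11111110 = 11010100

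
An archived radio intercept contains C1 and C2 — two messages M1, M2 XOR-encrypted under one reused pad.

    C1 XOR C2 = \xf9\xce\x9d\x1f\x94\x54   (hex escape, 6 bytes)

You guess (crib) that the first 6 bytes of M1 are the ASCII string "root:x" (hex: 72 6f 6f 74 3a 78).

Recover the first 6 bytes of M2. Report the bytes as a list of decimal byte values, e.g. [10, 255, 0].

Since C1 ⊕ C2 = M1 ⊕ M2, XORing with the guessed M1 bytes yields the corresponding M2 bytes: M2 = (C1 ⊕ C2) ⊕ M1.
11111001 ⊕ 01110010 = 10001011
11001110 ⊕ 01101111 = 10100001
10011101 ⊕ 01101111 = 11110010
00011111 ⊕ 01110100 = 01101011
10010100 ⊕ 00111010 = 10101110
01010100 ⊕ 01111000 = 00101100

[139, 161, 242, 107, 174, 44]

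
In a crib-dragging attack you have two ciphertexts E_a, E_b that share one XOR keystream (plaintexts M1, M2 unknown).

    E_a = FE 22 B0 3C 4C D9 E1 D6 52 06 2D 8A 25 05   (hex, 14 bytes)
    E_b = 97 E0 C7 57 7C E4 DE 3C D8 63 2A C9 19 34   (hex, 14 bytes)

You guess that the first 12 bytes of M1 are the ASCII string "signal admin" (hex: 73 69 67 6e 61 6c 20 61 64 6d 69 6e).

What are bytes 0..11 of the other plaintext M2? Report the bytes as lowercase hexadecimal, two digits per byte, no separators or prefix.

First, E_a ⊕ E_b = (M1 ⊕ K) ⊕ (M2 ⊕ K) = M1 ⊕ M2, so the key drops out. Then M2 = (M1 ⊕ M2) ⊕ M1 over the first 12 bytes.
byte 0: (fe ⊕ 97) ⊕ 73 = 69 ⊕ 73 = 1a
byte 1: (22 ⊕ e0) ⊕ 69 = c2 ⊕ 69 = ab
byte 2: (b0 ⊕ c7) ⊕ 67 = 77 ⊕ 67 = 10
byte 3: (3c ⊕ 57) ⊕ 6e = 6b ⊕ 6e = 05
byte 4: (4c ⊕ 7c) ⊕ 61 = 30 ⊕ 61 = 51
byte 5: (d9 ⊕ e4) ⊕ 6c = 3d ⊕ 6c = 51
byte 6: (e1 ⊕ de) ⊕ 20 = 3f ⊕ 20 = 1f
byte 7: (d6 ⊕ 3c) ⊕ 61 = ea ⊕ 61 = 8b
byte 8: (52 ⊕ d8) ⊕ 64 = 8a ⊕ 64 = ee
byte 9: (06 ⊕ 63) ⊕ 6d = 65 ⊕ 6d = 08
byte 10: (2d ⊕ 2a) ⊕ 69 = 07 ⊕ 69 = 6e
byte 11: (8a ⊕ c9) ⊕ 6e = 43 ⊕ 6e = 2d

1aab100551511f8bee086e2d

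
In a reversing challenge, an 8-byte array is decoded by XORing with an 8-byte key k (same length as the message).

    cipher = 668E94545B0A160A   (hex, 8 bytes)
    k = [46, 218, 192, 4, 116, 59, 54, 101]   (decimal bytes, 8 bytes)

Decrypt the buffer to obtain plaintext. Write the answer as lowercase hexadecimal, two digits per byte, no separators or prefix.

485454502f31206f

byte 0: 66 ⊕ 2e = 48
byte 1: 8e ⊕ da = 54
byte 2: 94 ⊕ c0 = 54
byte 3: 54 ⊕ 04 = 50
byte 4: 5b ⊕ 74 = 2f
byte 5: 0a ⊕ 3b = 31
byte 6: 16 ⊕ 36 = 20
byte 7: 0a ⊕ 65 = 6f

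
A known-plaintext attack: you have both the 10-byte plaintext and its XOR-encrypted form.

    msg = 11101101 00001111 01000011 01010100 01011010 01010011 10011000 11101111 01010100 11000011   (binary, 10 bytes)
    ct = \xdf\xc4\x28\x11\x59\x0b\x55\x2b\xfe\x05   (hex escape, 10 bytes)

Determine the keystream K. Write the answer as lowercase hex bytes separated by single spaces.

32 cb 6b 45 03 58 cd c4 aa c6

Since ct = msg ⊕ K, XORing both sides with msg gives K = msg ⊕ ct.
ed XOR df = 32
0f XOR c4 = cb
43 XOR 28 = 6b
54 XOR 11 = 45
5a XOR 59 = 03
53 XOR 0b = 58
98 XOR 55 = cd
ef XOR 2b = c4
54 XOR fe = aa
c3 XOR 05 = c6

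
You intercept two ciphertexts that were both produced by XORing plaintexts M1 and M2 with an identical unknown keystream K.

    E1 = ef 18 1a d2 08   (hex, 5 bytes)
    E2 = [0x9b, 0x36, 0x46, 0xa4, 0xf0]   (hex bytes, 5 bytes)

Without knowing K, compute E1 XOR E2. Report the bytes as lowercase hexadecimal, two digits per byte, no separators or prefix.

E1 ⊕ E2 = (M1 ⊕ K) ⊕ (M2 ⊕ K) = M1 ⊕ M2 — the shared key cancels under XOR.
11101111 XOR 10011011 = 01110100
00011000 XOR 00110110 = 00101110
00011010 XOR 01000110 = 01011100
11010010 XOR 10100100 = 01110110
00001000 XOR 11110000 = 11111000

742e5c76f8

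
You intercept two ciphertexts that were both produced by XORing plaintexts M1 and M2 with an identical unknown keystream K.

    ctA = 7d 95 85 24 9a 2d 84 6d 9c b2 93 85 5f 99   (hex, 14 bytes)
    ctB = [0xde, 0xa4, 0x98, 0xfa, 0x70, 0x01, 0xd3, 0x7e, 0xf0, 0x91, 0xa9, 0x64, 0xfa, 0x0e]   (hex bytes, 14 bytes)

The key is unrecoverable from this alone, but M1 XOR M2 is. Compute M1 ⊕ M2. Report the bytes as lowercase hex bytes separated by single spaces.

ctA ⊕ ctB = (M1 ⊕ K) ⊕ (M2 ⊕ K) = M1 ⊕ M2 — the shared key cancels under XOR.
7d XOR de = a3
95 XOR a4 = 31
85 XOR 98 = 1d
24 XOR fa = de
9a XOR 70 = ea
2d XOR 01 = 2c
84 XOR d3 = 57
6d XOR 7e = 13
9c XOR f0 = 6c
b2 XOR 91 = 23
93 XOR a9 = 3a
85 XOR 64 = e1
5f XOR fa = a5
99 XOR 0e = 97

a3 31 1d de ea 2c 57 13 6c 23 3a e1 a5 97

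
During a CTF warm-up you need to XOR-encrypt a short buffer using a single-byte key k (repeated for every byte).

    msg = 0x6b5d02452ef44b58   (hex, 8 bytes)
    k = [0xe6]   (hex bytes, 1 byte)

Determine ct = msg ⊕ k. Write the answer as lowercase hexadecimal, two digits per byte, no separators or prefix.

8dbbe4a3c812adbe

The 1-byte key repeats, so the effective keystream is e6 e6 e6 e6 e6 e6 e6 e6.
byte 0: 01101011 XOR 11100110 = 10001101
byte 1: 01011101 XOR 11100110 = 10111011
byte 2: 00000010 XOR 11100110 = 11100100
byte 3: 01000101 XOR 11100110 = 10100011
byte 4: 00101110 XOR 11100110 = 11001000
byte 5: 11110100 XOR 11100110 = 00010010
byte 6: 01001011 XOR 11100110 = 10101101
byte 7: 01011000 XOR 11100110 = 10111110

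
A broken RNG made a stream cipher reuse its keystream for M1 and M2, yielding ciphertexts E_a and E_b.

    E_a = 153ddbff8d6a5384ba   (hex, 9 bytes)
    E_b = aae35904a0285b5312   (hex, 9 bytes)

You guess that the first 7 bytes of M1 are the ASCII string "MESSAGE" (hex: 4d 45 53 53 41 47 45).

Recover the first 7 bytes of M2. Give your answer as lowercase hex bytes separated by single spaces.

f2 9b d1 a8 6c 05 4d

First, E_a ⊕ E_b = (M1 ⊕ K) ⊕ (M2 ⊕ K) = M1 ⊕ M2, so the key drops out. Then M2 = (M1 ⊕ M2) ⊕ M1 over the first 7 bytes.
byte 0: (15 XOR aa) XOR 4d = bf XOR 4d = f2
byte 1: (3d XOR e3) XOR 45 = de XOR 45 = 9b
byte 2: (db XOR 59) XOR 53 = 82 XOR 53 = d1
byte 3: (ff XOR 04) XOR 53 = fb XOR 53 = a8
byte 4: (8d XOR a0) XOR 41 = 2d XOR 41 = 6c
byte 5: (6a XOR 28) XOR 47 = 42 XOR 47 = 05
byte 6: (53 XOR 5b) XOR 45 = 08 XOR 45 = 4d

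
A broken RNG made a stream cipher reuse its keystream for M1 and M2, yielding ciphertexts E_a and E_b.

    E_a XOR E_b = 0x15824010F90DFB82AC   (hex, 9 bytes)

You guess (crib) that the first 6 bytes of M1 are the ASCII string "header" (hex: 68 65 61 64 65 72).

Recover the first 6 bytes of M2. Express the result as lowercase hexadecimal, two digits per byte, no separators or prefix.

7de721749c7f

Since E_a ⊕ E_b = M1 ⊕ M2, XORing with the guessed M1 bytes yields the corresponding M2 bytes: M2 = (E_a ⊕ E_b) ⊕ M1.
15 XOR 68 = 7d
82 XOR 65 = e7
40 XOR 61 = 21
10 XOR 64 = 74
f9 XOR 65 = 9c
0d XOR 72 = 7f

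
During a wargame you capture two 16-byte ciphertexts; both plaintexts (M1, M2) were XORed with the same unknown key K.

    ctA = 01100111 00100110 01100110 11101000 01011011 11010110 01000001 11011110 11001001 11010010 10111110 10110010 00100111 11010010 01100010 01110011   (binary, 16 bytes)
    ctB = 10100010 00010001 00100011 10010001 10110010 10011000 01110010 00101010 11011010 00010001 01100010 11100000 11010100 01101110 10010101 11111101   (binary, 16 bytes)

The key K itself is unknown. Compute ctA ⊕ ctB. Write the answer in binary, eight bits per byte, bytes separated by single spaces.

11000101 00110111 01000101 01111001 11101001 01001110 00110011 11110100 00010011 11000011 11011100 01010010 11110011 10111100 11110111 10001110

ctA ⊕ ctB = (M1 ⊕ K) ⊕ (M2 ⊕ K) = M1 ⊕ M2 — the shared key cancels under XOR.
67 XOR a2 = c5
26 XOR 11 = 37
66 XOR 23 = 45
e8 XOR 91 = 79
5b XOR b2 = e9
d6 XOR 98 = 4e
41 XOR 72 = 33
de XOR 2a = f4
c9 XOR da = 13
d2 XOR 11 = c3
be XOR 62 = dc
b2 XOR e0 = 52
27 XOR d4 = f3
d2 XOR 6e = bc
62 XOR 95 = f7
73 XOR fd = 8e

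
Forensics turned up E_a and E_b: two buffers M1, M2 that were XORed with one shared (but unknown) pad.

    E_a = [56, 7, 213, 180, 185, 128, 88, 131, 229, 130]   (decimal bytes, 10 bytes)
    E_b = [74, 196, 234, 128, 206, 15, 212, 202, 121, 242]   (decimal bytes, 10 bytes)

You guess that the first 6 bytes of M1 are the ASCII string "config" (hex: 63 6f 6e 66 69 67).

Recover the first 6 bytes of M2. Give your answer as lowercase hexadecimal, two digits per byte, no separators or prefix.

First, E_a ⊕ E_b = (M1 ⊕ K) ⊕ (M2 ⊕ K) = M1 ⊕ M2, so the key drops out. Then M2 = (M1 ⊕ M2) ⊕ M1 over the first 6 bytes.
byte 0: (38 XOR 4a) XOR 63 = 72 XOR 63 = 11
byte 1: (07 XOR c4) XOR 6f = c3 XOR 6f = ac
byte 2: (d5 XOR ea) XOR 6e = 3f XOR 6e = 51
byte 3: (b4 XOR 80) XOR 66 = 34 XOR 66 = 52
byte 4: (b9 XOR ce) XOR 69 = 77 XOR 69 = 1e
byte 5: (80 XOR 0f) XOR 67 = 8f XOR 67 = e8

11ac51521ee8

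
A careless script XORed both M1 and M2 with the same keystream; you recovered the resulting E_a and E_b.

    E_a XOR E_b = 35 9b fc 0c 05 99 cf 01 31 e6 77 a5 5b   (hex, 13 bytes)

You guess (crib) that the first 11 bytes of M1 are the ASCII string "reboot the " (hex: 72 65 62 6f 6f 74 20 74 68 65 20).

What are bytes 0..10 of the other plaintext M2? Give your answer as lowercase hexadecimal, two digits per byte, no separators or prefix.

47fe9e636aedef75598357

Since E_a ⊕ E_b = M1 ⊕ M2, XORing with the guessed M1 bytes yields the corresponding M2 bytes: M2 = (E_a ⊕ E_b) ⊕ M1.
byte 0: 35 XOR 72 = 47
byte 1: 9b XOR 65 = fe
byte 2: fc XOR 62 = 9e
byte 3: 0c XOR 6f = 63
byte 4: 05 XOR 6f = 6a
byte 5: 99 XOR 74 = ed
byte 6: cf XOR 20 = ef
byte 7: 01 XOR 74 = 75
byte 8: 31 XOR 68 = 59
byte 9: e6 XOR 65 = 83
byte 10: 77 XOR 20 = 57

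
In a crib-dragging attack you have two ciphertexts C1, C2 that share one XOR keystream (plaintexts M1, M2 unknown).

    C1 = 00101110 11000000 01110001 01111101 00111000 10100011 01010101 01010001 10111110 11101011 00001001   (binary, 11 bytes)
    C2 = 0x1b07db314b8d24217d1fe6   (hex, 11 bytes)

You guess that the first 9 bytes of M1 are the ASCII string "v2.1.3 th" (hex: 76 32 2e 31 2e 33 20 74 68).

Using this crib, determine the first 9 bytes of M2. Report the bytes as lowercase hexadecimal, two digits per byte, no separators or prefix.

First, C1 ⊕ C2 = (M1 ⊕ K) ⊕ (M2 ⊕ K) = M1 ⊕ M2, so the key drops out. Then M2 = (M1 ⊕ M2) ⊕ M1 over the first 9 bytes.
byte 0: (2e ^ 1b) ^ 76 = 35 ^ 76 = 43
byte 1: (c0 ^ 07) ^ 32 = c7 ^ 32 = f5
byte 2: (71 ^ db) ^ 2e = aa ^ 2e = 84
byte 3: (7d ^ 31) ^ 31 = 4c ^ 31 = 7d
byte 4: (38 ^ 4b) ^ 2e = 73 ^ 2e = 5d
byte 5: (a3 ^ 8d) ^ 33 = 2e ^ 33 = 1d
byte 6: (55 ^ 24) ^ 20 = 71 ^ 20 = 51
byte 7: (51 ^ 21) ^ 74 = 70 ^ 74 = 04
byte 8: (be ^ 7d) ^ 68 = c3 ^ 68 = ab

43f5847d5d1d5104ab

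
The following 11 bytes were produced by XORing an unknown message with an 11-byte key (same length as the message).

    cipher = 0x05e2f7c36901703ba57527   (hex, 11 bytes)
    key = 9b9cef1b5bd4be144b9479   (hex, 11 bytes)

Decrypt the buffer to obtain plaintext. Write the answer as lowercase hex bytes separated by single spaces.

9e 7e 18 d8 32 d5 ce 2f ee e1 5e

XOR is its own inverse, so applying the key byte-wise gives the result directly.
byte 0: 05 ^ 9b = 9e
byte 1: e2 ^ 9c = 7e
byte 2: f7 ^ ef = 18
byte 3: c3 ^ 1b = d8
byte 4: 69 ^ 5b = 32
byte 5: 01 ^ d4 = d5
byte 6: 70 ^ be = ce
byte 7: 3b ^ 14 = 2f
byte 8: a5 ^ 4b = ee
byte 9: 75 ^ 94 = e1
byte 10: 27 ^ 79 = 5e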